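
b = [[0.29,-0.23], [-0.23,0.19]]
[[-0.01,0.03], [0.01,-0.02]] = b@ [[-0.03, 0.07],[0.01, -0.03]]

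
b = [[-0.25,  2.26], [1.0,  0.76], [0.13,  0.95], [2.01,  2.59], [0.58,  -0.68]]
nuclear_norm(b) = 5.76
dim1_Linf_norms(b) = [2.26, 1.0, 0.95, 2.59, 0.68]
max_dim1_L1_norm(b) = 4.6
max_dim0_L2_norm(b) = 3.71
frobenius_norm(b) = 4.38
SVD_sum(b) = [[0.83, 1.74], [0.48, 1.01], [0.39, 0.82], [1.38, 2.89], [-0.16, -0.33]] + [[-1.08, 0.52], [0.52, -0.25], [-0.26, 0.13], [0.63, -0.3], [0.74, -0.35]]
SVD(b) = [[-0.48, 0.69],[-0.28, -0.33],[-0.23, 0.17],[-0.8, -0.40],[0.09, -0.47]] @ diag([4.0256940453862775, 1.7343262244864641]) @ [[-0.43, -0.9],[-0.9, 0.43]]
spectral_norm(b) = 4.03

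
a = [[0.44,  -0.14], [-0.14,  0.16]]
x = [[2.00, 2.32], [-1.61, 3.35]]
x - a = [[1.56, 2.46], [-1.47, 3.19]]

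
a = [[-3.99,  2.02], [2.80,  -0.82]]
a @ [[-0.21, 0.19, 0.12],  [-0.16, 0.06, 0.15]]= [[0.51,-0.64,-0.18], [-0.46,0.48,0.21]]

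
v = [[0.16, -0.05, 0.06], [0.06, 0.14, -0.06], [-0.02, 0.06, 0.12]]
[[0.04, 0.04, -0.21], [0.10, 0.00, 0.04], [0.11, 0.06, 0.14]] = v@[[0.29,0.12,-1.17],  [0.86,0.16,1.0],  [0.56,0.43,0.45]]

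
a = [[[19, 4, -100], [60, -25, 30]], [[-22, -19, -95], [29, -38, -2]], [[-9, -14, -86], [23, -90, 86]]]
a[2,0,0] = -9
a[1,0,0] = -22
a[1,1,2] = -2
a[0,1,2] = 30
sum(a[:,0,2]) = -281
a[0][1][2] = 30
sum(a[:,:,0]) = 100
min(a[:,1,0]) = 23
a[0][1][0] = 60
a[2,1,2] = 86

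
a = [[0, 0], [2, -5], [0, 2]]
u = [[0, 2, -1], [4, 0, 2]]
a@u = [[0, 0, 0], [-20, 4, -12], [8, 0, 4]]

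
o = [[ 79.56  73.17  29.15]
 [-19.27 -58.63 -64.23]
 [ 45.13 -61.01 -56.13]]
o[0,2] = 29.15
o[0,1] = 73.17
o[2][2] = -56.13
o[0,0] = 79.56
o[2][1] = -61.01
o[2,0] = 45.13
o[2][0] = 45.13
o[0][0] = 79.56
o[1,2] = -64.23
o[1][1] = -58.63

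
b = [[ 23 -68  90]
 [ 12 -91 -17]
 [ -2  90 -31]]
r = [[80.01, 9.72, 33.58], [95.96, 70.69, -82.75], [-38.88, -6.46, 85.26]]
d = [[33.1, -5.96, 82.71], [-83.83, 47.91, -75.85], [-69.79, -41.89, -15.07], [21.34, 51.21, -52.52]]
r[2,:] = [-38.88, -6.46, 85.26]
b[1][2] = -17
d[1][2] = -75.85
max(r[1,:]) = 95.96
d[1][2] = -75.85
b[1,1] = -91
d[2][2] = -15.07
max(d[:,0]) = 33.1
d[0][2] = 82.71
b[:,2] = [90, -17, -31]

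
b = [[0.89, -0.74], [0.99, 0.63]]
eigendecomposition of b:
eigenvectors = [[(0.1+0.65j), (0.1-0.65j)], [0.76+0.00j, (0.76-0j)]]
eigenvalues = [(0.76+0.85j), (0.76-0.85j)]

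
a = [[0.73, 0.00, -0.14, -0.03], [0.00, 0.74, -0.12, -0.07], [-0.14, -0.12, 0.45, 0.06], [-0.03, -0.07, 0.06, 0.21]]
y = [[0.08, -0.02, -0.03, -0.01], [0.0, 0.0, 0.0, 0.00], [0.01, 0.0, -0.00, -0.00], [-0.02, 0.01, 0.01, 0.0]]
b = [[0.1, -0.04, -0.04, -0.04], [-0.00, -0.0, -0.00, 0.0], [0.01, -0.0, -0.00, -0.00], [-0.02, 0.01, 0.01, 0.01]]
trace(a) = 2.13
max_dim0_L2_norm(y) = 0.08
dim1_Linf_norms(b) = [0.1, 0.0, 0.01, 0.02]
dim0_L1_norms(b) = [0.13, 0.05, 0.05, 0.05]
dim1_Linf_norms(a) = [0.73, 0.74, 0.45, 0.21]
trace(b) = 0.11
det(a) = 0.04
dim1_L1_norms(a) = [0.9, 0.93, 0.77, 0.37]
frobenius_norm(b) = 0.12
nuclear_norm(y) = 0.10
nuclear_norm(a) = 2.13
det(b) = 0.00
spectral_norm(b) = 0.12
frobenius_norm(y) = 0.09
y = b @ a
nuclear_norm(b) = 0.13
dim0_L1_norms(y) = [0.11, 0.03, 0.04, 0.01]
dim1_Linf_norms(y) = [0.08, 0.0, 0.01, 0.02]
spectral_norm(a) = 0.84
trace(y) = 0.08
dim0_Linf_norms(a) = [0.73, 0.74, 0.45, 0.21]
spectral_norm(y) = 0.09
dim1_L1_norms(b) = [0.22, 0.0, 0.01, 0.05]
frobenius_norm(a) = 1.19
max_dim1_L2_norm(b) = 0.12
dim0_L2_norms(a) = [0.74, 0.75, 0.49, 0.23]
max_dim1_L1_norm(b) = 0.22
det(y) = 0.00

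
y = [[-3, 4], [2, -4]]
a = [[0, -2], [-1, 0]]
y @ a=[[-4, 6], [4, -4]]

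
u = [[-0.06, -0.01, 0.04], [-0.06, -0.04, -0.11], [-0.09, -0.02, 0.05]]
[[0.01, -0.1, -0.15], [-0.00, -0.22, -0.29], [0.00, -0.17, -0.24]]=u@[[-0.55, 1.38, 3.33], [1.57, 2.92, -0.52], [-0.27, 0.19, 1.0]]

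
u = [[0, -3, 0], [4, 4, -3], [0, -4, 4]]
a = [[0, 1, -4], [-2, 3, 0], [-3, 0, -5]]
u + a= [[0, -2, -4], [2, 7, -3], [-3, -4, -1]]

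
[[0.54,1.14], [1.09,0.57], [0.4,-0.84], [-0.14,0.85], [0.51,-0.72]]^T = [[0.54, 1.09, 0.4, -0.14, 0.51], [1.14, 0.57, -0.84, 0.85, -0.72]]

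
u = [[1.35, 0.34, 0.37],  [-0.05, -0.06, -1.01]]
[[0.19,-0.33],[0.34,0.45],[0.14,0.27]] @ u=[[0.27, 0.08, 0.4], [0.44, 0.09, -0.33], [0.18, 0.03, -0.22]]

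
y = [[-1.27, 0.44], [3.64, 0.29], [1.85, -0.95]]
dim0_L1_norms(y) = [6.76, 1.68]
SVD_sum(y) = [[-1.30, 0.09],  [3.6, -0.26],  [1.91, -0.14]] + [[0.03, 0.35], [0.04, 0.55], [-0.06, -0.81]]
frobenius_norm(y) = 4.41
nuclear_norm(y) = 5.33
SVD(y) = [[-0.3, -0.33], [0.84, -0.53], [0.45, 0.78]] @ diag([4.286889297688813, 1.0429669934188337]) @ [[1.0,-0.07],[-0.07,-1.00]]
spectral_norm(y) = 4.29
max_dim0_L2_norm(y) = 4.28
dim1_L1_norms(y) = [1.71, 3.93, 2.8]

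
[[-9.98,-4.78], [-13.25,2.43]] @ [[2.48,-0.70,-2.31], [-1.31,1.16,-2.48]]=[[-18.49, 1.44, 34.91],[-36.04, 12.09, 24.58]]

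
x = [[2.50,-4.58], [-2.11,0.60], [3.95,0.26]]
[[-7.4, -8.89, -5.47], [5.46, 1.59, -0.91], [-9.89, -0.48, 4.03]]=x@[[-2.52, -0.24, 0.91],[0.24, 1.81, 1.69]]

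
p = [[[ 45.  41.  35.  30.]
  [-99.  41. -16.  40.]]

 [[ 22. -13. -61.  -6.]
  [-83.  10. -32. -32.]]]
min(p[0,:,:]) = -99.0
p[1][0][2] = -61.0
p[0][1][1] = 41.0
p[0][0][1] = 41.0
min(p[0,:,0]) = -99.0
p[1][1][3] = -32.0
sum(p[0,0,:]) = 151.0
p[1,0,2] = -61.0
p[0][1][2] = -16.0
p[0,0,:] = [45.0, 41.0, 35.0, 30.0]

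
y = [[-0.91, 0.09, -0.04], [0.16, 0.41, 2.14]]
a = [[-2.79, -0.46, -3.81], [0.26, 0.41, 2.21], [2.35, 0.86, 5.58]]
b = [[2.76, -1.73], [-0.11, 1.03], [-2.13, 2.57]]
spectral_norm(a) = 7.98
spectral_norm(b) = 4.67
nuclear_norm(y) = 3.10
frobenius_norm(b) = 4.78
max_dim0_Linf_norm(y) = 2.14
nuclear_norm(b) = 5.68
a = b @ y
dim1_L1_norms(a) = [7.06, 2.88, 8.79]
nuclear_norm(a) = 9.16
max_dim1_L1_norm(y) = 2.71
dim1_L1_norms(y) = [1.04, 2.71]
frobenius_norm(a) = 8.06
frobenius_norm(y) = 2.37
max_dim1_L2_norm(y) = 2.18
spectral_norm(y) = 2.19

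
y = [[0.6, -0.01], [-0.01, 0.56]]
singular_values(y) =[0.6, 0.56]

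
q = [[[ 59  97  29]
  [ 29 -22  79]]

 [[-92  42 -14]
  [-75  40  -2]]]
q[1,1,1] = 40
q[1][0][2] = -14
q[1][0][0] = -92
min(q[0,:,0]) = 29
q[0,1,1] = -22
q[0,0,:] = [59, 97, 29]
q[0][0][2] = 29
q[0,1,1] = -22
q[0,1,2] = 79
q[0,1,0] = 29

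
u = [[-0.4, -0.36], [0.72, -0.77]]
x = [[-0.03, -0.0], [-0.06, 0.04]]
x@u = [[0.01, 0.01], [0.05, -0.01]]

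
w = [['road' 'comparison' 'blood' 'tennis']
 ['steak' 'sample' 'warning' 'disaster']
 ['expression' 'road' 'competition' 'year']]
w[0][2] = 'blood'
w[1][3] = 'disaster'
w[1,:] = ['steak', 'sample', 'warning', 'disaster']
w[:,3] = ['tennis', 'disaster', 'year']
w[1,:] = ['steak', 'sample', 'warning', 'disaster']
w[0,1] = 'comparison'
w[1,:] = ['steak', 'sample', 'warning', 'disaster']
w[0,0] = 'road'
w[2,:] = ['expression', 'road', 'competition', 'year']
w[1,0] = 'steak'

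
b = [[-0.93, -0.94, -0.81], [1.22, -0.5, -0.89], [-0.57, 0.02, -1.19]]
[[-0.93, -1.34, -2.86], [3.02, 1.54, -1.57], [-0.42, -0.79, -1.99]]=b @ [[1.90, 1.32, 0.38], [-0.41, 0.09, 1.37], [-0.56, 0.03, 1.51]]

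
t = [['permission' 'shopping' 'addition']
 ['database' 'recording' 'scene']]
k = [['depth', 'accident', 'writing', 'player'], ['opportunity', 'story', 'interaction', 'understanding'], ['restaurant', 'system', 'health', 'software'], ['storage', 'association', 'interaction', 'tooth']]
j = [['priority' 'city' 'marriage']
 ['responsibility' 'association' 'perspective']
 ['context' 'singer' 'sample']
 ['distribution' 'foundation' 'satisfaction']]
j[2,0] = 'context'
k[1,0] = 'opportunity'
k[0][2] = 'writing'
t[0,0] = 'permission'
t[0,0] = 'permission'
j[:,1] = ['city', 'association', 'singer', 'foundation']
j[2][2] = 'sample'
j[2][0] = 'context'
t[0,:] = ['permission', 'shopping', 'addition']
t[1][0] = 'database'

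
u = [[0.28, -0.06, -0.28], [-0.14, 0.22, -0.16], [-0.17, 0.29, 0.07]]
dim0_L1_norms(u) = [0.59, 0.57, 0.51]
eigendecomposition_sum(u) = [[0.33-0.00j, -0.25+0.00j, (-0.13-0j)], [(-0.06+0j), (0.05+0j), (0.03+0j)], [(-0.19+0j), 0.15+0.00j, 0.08+0.00j]] + [[-0.02+0.04j, 0.09+0.02j, -0.07+0.05j], [(-0.04+0.03j), 0.09+0.06j, -0.09+0.02j], [0.01+0.04j, 0.07-0.05j, -0.00+0.08j]] + [[(-0.02-0.04j), (0.09-0.02j), -0.07-0.05j], [-0.04-0.03j, (0.09-0.06j), (-0.09-0.02j)], [(0.01-0.04j), (0.07+0.05j), -0.00-0.08j]]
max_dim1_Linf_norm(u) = 0.29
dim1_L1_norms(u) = [0.62, 0.52, 0.53]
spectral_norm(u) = 0.50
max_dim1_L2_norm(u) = 0.4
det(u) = 0.02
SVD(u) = [[-0.67,0.65,-0.36],[0.36,0.71,0.61],[0.65,0.27,-0.71]] @ diag([0.4967993312393962, 0.340859636596204, 0.09436701022917109]) @ [[-0.7,0.62,0.35], [0.1,0.58,-0.81], [-0.71,-0.53,-0.47]]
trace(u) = 0.57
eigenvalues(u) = [(0.46+0j), (0.06+0.18j), (0.06-0.18j)]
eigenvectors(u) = [[-0.85+0.00j, (0.54-0.21j), (0.54+0.21j)], [(0.17+0j), 0.62+0.00j, (0.62-0j)], [(0.5+0j), (0.16-0.51j), (0.16+0.51j)]]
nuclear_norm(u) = 0.93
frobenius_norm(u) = 0.61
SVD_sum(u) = [[0.23, -0.21, -0.12], [-0.12, 0.11, 0.06], [-0.23, 0.2, 0.11]] + [[0.02, 0.13, -0.18], [0.02, 0.14, -0.2], [0.01, 0.05, -0.08]] + [[0.02, 0.02, 0.02],[-0.04, -0.03, -0.03],[0.05, 0.04, 0.03]]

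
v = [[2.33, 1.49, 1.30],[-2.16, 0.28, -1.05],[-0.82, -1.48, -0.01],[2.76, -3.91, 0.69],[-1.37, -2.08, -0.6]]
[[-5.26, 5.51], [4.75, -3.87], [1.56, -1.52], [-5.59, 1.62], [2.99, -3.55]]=v @ [[-1.87, 0.84],[-0.01, 0.55],[-0.68, 2.10]]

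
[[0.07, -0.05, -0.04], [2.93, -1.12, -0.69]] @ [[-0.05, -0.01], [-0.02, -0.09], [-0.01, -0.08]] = [[-0.0, 0.01],  [-0.12, 0.13]]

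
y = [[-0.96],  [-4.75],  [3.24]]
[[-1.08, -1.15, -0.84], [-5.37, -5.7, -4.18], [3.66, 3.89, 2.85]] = y @ [[1.13,1.20,0.88]]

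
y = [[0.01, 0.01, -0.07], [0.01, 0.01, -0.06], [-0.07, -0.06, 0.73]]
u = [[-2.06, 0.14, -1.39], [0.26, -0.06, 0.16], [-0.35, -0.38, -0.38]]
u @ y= [[0.08, 0.06, -0.88], [-0.01, -0.01, 0.1], [0.02, 0.02, -0.23]]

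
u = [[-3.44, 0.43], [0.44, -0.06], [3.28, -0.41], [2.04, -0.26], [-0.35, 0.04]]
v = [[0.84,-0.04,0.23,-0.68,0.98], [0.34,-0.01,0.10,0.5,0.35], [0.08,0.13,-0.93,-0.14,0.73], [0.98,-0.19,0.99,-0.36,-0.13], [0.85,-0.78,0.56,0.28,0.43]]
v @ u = [[-3.88, 0.49], [0.05, -0.01], [-3.81, 0.47], [-0.9, 0.12], [-1.01, 0.13]]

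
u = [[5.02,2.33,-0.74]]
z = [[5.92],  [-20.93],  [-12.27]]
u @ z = [[-9.97]]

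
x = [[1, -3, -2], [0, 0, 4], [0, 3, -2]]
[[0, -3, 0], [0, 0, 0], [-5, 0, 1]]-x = [[-1, 0, 2], [0, 0, -4], [-5, -3, 3]]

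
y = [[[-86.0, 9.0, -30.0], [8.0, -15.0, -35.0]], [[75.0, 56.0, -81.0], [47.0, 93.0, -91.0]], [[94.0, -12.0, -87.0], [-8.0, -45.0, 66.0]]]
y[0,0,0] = -86.0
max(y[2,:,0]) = 94.0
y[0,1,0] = 8.0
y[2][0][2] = -87.0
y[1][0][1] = 56.0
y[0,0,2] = -30.0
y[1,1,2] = -91.0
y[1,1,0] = 47.0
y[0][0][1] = 9.0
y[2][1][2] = 66.0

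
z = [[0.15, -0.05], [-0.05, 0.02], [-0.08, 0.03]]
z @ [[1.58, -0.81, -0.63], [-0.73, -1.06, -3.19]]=[[0.27, -0.07, 0.06], [-0.09, 0.02, -0.03], [-0.15, 0.03, -0.05]]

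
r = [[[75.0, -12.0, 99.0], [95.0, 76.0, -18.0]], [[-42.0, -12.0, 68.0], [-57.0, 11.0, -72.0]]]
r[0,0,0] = 75.0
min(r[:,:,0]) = -57.0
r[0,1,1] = 76.0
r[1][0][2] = 68.0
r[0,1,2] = -18.0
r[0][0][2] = 99.0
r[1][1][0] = -57.0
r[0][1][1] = 76.0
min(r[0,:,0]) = 75.0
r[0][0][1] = -12.0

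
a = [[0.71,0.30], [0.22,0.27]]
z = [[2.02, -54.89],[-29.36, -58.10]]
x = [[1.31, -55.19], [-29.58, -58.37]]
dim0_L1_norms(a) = [0.93, 0.57]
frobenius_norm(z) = 85.17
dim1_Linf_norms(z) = [54.89, 58.1]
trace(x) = -57.06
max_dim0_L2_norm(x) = 80.33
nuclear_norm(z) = 103.50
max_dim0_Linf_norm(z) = 58.1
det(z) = -1728.93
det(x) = -1708.98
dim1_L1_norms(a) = [1.01, 0.49]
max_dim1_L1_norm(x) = 87.95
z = x + a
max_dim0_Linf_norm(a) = 0.71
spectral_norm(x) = 83.11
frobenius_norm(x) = 85.61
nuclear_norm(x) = 103.67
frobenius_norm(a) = 0.85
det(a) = 0.13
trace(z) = -56.08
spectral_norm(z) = 82.56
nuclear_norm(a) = 0.98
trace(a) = 0.98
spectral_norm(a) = 0.83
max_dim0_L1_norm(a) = 0.93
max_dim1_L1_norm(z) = 87.46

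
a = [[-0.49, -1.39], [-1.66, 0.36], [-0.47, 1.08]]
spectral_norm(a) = 1.91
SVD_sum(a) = [[0.45, -0.46], [-1.0, 1.01], [-0.77, 0.78]] + [[-0.94, -0.93],[-0.66, -0.65],[0.3, 0.30]]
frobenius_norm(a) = 2.54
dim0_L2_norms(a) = [1.79, 1.8]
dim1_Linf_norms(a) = [1.39, 1.66, 1.08]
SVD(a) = [[0.34,0.79],[-0.74,0.56],[-0.58,-0.25]] @ diag([1.909578219872833, 1.6727854082898086]) @ [[0.70, -0.71], [-0.71, -0.70]]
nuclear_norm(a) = 3.58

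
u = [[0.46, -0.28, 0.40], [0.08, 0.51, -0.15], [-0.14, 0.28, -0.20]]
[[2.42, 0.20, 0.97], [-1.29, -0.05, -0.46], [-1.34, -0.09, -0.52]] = u@[[2.63, -1.66, -0.79], [-2.59, 1.11, 0.26], [1.22, 3.19, 3.52]]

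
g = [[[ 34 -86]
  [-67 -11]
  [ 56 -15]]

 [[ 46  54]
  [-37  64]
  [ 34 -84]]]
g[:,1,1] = [-11, 64]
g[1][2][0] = 34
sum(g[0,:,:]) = -89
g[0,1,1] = -11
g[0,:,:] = [[34, -86], [-67, -11], [56, -15]]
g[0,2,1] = -15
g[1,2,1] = -84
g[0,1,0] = -67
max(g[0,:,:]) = 56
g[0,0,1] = -86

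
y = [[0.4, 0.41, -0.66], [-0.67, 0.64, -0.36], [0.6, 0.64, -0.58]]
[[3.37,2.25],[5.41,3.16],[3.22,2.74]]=y @ [[-2.53, -0.64], [3.17, 3.28], [-4.67, -1.76]]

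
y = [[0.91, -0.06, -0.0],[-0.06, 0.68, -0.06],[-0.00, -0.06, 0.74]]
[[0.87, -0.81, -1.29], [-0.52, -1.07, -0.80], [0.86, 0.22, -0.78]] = y @ [[0.92, -1.00, -1.51], [-0.58, -1.65, -1.41], [1.11, 0.16, -1.17]]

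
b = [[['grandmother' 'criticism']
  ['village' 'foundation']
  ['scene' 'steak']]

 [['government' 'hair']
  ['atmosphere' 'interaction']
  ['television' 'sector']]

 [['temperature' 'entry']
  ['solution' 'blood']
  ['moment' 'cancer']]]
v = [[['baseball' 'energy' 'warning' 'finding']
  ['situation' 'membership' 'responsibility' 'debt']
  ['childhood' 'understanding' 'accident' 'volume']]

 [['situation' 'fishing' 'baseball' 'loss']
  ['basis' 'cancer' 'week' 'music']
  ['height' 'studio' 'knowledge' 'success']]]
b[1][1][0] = 'atmosphere'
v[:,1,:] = [['situation', 'membership', 'responsibility', 'debt'], ['basis', 'cancer', 'week', 'music']]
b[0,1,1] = 'foundation'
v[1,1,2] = 'week'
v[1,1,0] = 'basis'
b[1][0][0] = 'government'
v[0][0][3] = 'finding'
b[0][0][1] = 'criticism'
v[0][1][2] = 'responsibility'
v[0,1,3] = 'debt'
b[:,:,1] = [['criticism', 'foundation', 'steak'], ['hair', 'interaction', 'sector'], ['entry', 'blood', 'cancer']]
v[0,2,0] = 'childhood'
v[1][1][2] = 'week'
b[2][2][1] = 'cancer'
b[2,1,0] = 'solution'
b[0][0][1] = 'criticism'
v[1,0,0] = 'situation'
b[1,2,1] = 'sector'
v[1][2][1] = 'studio'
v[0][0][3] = 'finding'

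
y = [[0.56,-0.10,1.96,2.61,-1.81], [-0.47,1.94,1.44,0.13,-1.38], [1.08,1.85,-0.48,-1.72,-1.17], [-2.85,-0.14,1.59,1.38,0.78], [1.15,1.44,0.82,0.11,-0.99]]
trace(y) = 2.41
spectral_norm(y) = 4.72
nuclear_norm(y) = 12.47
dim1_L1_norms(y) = [7.04, 5.36, 6.3, 6.74, 4.51]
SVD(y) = [[0.57, 0.48, -0.56, 0.29, -0.2], [0.19, 0.52, 0.51, 0.19, 0.63], [-0.45, 0.44, 0.33, 0.37, -0.60], [0.66, -0.25, 0.56, -0.10, -0.43], [-0.03, 0.5, 0.0, -0.86, -0.14]] @ diag([4.724726150349909, 4.4213200708112605, 2.722805911220091, 0.5813726067241678, 0.018041552508269235]) @ [[-0.46, -0.14, 0.56, 0.68, -0.05], [0.4, 0.57, 0.34, 0.07, -0.63], [-0.66, 0.58, 0.14, -0.43, 0.13], [-0.42, -0.34, -0.33, -0.14, -0.76], [0.11, -0.46, 0.67, -0.57, -0.04]]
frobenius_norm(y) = 7.04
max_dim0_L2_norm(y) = 3.42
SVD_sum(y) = [[-1.24,-0.38,1.51,1.83,-0.13], [-0.41,-0.13,0.5,0.61,-0.04], [0.98,0.30,-1.19,-1.44,0.1], [-1.43,-0.43,1.73,2.10,-0.15], [0.07,0.02,-0.08,-0.1,0.01]] + [[0.86, 1.22, 0.72, 0.14, -1.35], [0.91, 1.30, 0.77, 0.15, -1.44], [0.78, 1.11, 0.66, 0.13, -1.23], [-0.44, -0.62, -0.37, -0.07, 0.68], [0.88, 1.24, 0.74, 0.14, -1.38]] + [[1.01,-0.89,-0.21,0.66,-0.2], [-0.92,0.81,0.19,-0.61,0.19], [-0.59,0.51,0.12,-0.38,0.12], [-1.01,0.89,0.21,-0.66,0.20], [-0.01,0.01,0.00,-0.00,0.00]] + [[-0.07, -0.06, -0.05, -0.02, -0.13], [-0.05, -0.04, -0.04, -0.02, -0.09], [-0.09, -0.07, -0.07, -0.03, -0.16], [0.02, 0.02, 0.02, 0.01, 0.04], [0.21, 0.17, 0.16, 0.07, 0.38]] + [[-0.0, 0.00, -0.00, 0.00, 0.0], [0.0, -0.01, 0.01, -0.01, -0.00], [-0.00, 0.00, -0.01, 0.01, 0.00], [-0.0, 0.00, -0.01, 0.00, 0.0], [-0.0, 0.00, -0.00, 0.00, 0.00]]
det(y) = -0.60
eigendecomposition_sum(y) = [[(0.27+1.33j), -0.37+0.18j, (0.84-0.41j), 1.37-0.35j, -0.78-0.34j], [-0.29+0.36j, (-0.13-0.06j), 0.29+0.13j, (0.39+0.29j), -0.08-0.28j], [(0.47-0.46j), 0.17+0.10j, (-0.38-0.23j), (-0.5-0.47j), 0.06+0.40j], [(-1.4+0.51j), (-0.25-0.37j), (0.57+0.84j), (0.6+1.43j), 0.25-0.90j], [(0.57+0.18j), -0.01+0.18j, (0.02-0.41j), 0.16-0.61j, (-0.3+0.23j)]] + [[0.27-1.33j, -0.37-0.18j, 0.84+0.41j, 1.37+0.35j, -0.78+0.34j], [-0.29-0.36j, -0.13+0.06j, (0.29-0.13j), 0.39-0.29j, -0.08+0.28j], [(0.47+0.46j), 0.17-0.10j, (-0.38+0.23j), (-0.5+0.47j), 0.06-0.40j], [-1.40-0.51j, -0.25+0.37j, 0.57-0.84j, 0.60-1.43j, 0.25+0.90j], [0.57-0.18j, -0.01-0.18j, (0.02+0.41j), (0.16+0.61j), (-0.3-0.23j)]] + [[-0.00+0.00j, 0.01+0.00j, -0.01+0.00j, (-0-0j), -0.00+0.00j], [0.01-0.00j, -0.02-0.00j, 0.02-0.00j, (0.02+0j), -0j], [-0.01+0.00j, 0.03+0.00j, (-0.03+0j), (-0.02-0j), -0.01+0.00j], [(0.01-0j), (-0.03-0j), 0.03-0.00j, (0.02+0j), (0.01-0j)], [-0j, -0.00-0.00j, 0.00-0.00j, 0.00+0.00j, 0.00-0.00j]] + [[(0.01-0.06j), 0.32-0.39j, 0.15-0.02j, -0.07+0.25j, (-0.13+0.45j)], [(0.05-0.16j), 1.11-0.91j, 0.42+0.02j, (-0.33+0.66j), -0.62+1.20j], [(0.07-0.04j), 0.74+0.01j, 0.16+0.15j, -0.35+0.15j, -0.64+0.26j], [(-0.03-0.09j), (0.2-0.83j), (0.21-0.14j), (0.08+0.43j), 0.14+0.79j], [-0.16j, (0.73-1.16j), (0.39-0.11j), -0.10+0.70j, (-0.2+1.27j)]] + [[0.01+0.06j, (0.32+0.39j), (0.15+0.02j), -0.07-0.25j, (-0.13-0.45j)], [(0.05+0.16j), 1.11+0.91j, (0.42-0.02j), (-0.33-0.66j), -0.62-1.20j], [(0.07+0.04j), 0.74-0.01j, (0.16-0.15j), (-0.35-0.15j), -0.64-0.26j], [(-0.03+0.09j), (0.2+0.83j), (0.21+0.14j), 0.08-0.43j, 0.14-0.79j], [0.16j, 0.73+1.16j, (0.39+0.11j), -0.10-0.70j, (-0.2-1.27j)]]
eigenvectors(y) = [[(0.09-0.6j), 0.09+0.60j, (-0.11+0j), 0.21-0.04j, 0.21+0.04j], [0.18-0.11j, 0.18+0.11j, 0.45+0.00j, 0.61+0.00j, (0.61-0j)], [-0.27+0.12j, (-0.27-0.12j), -0.68+0.00j, 0.24+0.21j, 0.24-0.21j], [(0.66+0j), (0.66-0j), (0.57+0j), 0.29-0.22j, 0.29+0.22j], [(-0.21-0.16j), -0.21+0.16j, 0.02+0.00j, (0.56-0.18j), (0.56+0.18j)]]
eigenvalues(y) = [(0.07+2.7j), (0.07-2.7j), (-0.04+0j), (1.16+0.88j), (1.16-0.88j)]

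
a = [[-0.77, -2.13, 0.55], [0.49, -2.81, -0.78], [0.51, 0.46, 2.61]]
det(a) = 9.855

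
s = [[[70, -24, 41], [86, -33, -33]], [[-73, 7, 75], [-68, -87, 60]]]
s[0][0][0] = 70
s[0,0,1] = -24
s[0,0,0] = 70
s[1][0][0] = -73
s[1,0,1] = 7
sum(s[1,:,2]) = 135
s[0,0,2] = 41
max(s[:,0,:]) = 75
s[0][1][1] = -33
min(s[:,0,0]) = -73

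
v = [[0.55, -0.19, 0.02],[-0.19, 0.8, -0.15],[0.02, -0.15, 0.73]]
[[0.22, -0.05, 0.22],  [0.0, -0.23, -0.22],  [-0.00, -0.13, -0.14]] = v @ [[0.43, -0.21, 0.32], [0.11, -0.38, -0.25], [0.01, -0.25, -0.25]]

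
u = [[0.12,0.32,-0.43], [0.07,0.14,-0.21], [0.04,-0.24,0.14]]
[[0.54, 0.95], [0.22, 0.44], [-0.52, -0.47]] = u @ [[-1.17, -1.77], [1.83, 0.18], [-0.22, -2.57]]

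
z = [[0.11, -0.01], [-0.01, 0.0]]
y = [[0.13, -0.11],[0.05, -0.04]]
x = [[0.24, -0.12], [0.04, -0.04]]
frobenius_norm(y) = 0.18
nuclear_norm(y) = 0.18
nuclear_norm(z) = 0.11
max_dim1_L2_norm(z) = 0.11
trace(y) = 0.09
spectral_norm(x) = 0.27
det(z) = -0.00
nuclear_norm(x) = 0.29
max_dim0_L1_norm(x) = 0.28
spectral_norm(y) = 0.18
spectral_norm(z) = 0.11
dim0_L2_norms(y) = [0.14, 0.12]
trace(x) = 0.20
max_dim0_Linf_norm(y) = 0.13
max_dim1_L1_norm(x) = 0.36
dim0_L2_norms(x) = [0.24, 0.13]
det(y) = 0.00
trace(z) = 0.11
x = z + y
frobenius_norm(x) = 0.27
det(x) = -0.00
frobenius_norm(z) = 0.11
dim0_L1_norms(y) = [0.18, 0.15]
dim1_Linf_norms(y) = [0.13, 0.05]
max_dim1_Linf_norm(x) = 0.24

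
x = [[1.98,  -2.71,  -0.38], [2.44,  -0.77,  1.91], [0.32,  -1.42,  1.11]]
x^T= [[1.98, 2.44, 0.32], [-2.71, -0.77, -1.42], [-0.38, 1.91, 1.11]]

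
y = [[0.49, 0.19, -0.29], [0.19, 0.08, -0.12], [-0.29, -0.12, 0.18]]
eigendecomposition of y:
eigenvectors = [[0.81, 0.58, 0.10], [0.32, -0.58, 0.75], [-0.49, 0.58, 0.65]]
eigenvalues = [0.74, 0.01, -0.0]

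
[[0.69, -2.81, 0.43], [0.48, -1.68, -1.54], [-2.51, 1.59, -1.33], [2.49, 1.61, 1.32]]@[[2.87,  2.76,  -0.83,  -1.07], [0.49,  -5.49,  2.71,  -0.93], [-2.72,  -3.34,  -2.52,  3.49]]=[[-0.57, 15.9, -9.27, 3.38], [4.74, 15.69, -1.07, -4.33], [-2.81, -11.21, 9.74, -3.43], [4.34, -6.38, -1.03, 0.45]]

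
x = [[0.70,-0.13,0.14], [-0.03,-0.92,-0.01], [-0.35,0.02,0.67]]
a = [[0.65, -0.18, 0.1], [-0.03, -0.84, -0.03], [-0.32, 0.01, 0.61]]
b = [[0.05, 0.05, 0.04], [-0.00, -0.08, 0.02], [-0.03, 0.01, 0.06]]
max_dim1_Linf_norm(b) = 0.08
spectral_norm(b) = 0.10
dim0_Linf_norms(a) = [0.65, 0.84, 0.61]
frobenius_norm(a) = 1.28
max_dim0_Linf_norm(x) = 0.92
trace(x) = 0.45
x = b + a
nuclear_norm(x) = 2.38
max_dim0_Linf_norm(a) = 0.84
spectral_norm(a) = 0.89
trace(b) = 0.03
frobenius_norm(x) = 1.39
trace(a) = 0.42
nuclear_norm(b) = 0.22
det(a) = -0.36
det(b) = -0.00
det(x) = -0.48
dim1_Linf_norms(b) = [0.05, 0.08, 0.06]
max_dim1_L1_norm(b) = 0.14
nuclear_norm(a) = 2.18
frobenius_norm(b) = 0.13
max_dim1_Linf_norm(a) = 0.84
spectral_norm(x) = 0.94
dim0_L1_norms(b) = [0.08, 0.14, 0.12]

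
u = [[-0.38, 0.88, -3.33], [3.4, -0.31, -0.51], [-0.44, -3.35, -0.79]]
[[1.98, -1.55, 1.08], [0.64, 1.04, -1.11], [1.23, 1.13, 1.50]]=u @ [[0.07, 0.31, -0.41], [-0.22, -0.45, -0.31], [-0.66, 0.31, -0.36]]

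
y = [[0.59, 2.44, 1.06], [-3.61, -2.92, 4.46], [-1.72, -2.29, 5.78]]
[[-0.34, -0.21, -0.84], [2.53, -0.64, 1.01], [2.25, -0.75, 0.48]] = y @ [[-0.26, 0.05, -0.14], [-0.18, -0.04, -0.28], [0.24, -0.13, -0.07]]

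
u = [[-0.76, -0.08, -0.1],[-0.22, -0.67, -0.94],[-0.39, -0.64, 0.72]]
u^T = [[-0.76, -0.22, -0.39], [-0.08, -0.67, -0.64], [-0.1, -0.94, 0.72]]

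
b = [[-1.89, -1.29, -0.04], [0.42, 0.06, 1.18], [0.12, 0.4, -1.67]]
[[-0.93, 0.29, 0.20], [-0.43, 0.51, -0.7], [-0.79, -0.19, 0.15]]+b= [[-2.82, -1.00, 0.16], [-0.01, 0.57, 0.48], [-0.67, 0.21, -1.52]]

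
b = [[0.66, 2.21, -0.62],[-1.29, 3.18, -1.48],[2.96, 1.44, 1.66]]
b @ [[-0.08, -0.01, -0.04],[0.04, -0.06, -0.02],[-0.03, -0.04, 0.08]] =[[0.05, -0.11, -0.12], [0.27, -0.12, -0.13], [-0.23, -0.18, -0.01]]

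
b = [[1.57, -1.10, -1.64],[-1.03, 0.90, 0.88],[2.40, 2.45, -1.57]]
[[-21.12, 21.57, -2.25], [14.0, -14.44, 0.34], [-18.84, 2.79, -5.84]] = b @ [[-9.56, 4.81, 2.02], [2.84, -6.33, -1.57], [1.82, -4.3, 4.36]]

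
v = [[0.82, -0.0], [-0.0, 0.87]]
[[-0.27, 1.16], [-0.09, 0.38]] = v@ [[-0.33,  1.42], [-0.10,  0.44]]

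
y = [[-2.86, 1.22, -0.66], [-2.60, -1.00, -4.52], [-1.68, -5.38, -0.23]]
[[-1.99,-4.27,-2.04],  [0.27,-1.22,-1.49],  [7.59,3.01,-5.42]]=y @ [[0.03, 1.15, 1.11], [-1.43, -0.91, 0.68], [0.24, -0.19, -0.46]]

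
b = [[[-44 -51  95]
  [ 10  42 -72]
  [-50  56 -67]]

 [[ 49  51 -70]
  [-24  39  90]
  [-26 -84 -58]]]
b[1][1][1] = 39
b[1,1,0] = -24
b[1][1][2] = 90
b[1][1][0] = -24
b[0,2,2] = -67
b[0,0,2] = 95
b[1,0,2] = -70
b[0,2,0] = -50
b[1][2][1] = -84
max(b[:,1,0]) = 10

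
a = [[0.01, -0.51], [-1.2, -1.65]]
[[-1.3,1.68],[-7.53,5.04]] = a @ [[2.69, 0.31], [2.61, -3.28]]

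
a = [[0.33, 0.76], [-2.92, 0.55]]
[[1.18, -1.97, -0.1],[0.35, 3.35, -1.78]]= a @ [[0.16, -1.51, 0.54], [1.48, -1.93, -0.37]]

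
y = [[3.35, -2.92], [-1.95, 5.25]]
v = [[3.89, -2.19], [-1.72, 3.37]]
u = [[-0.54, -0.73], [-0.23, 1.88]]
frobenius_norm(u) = 2.10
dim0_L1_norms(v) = [5.61, 5.56]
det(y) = 11.89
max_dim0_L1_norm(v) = 5.61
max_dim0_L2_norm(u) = 2.02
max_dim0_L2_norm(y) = 6.01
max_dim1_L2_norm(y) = 5.6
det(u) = -1.18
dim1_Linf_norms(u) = [0.73, 1.88]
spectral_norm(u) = 2.02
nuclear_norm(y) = 8.65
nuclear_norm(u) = 2.60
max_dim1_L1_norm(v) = 6.08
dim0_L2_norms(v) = [4.25, 4.02]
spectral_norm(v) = 5.61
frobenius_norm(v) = 5.85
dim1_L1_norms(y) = [6.27, 7.2]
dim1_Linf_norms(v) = [3.89, 3.37]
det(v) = 9.34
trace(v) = 7.26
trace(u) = 1.34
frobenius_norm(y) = 7.15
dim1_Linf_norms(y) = [3.35, 5.25]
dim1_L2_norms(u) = [0.91, 1.89]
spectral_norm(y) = 6.94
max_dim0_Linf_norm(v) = 3.89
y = v + u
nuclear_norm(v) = 7.28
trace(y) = 8.60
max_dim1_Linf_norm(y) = 5.25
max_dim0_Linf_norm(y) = 5.25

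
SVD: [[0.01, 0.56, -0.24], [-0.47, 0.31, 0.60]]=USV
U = [[0.08, 1.00], [1.00, -0.08]]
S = [0.82, 0.61]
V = [[-0.57, 0.43, 0.7],[0.08, 0.88, -0.47]]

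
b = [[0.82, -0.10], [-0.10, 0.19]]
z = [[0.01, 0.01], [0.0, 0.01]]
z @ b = [[0.01, 0.00], [-0.00, 0.00]]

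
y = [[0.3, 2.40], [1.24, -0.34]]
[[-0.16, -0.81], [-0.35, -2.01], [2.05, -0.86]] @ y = [[-1.05, -0.11], [-2.60, -0.16], [-0.45, 5.21]]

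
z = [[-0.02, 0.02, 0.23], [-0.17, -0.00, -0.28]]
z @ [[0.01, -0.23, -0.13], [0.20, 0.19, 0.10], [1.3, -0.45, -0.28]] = [[0.3, -0.1, -0.06], [-0.37, 0.17, 0.10]]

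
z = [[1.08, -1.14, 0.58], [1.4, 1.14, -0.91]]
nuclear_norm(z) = 3.69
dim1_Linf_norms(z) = [1.14, 1.4]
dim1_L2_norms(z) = [1.67, 2.02]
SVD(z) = [[-0.23, 0.97], [0.97, 0.23]] @ diag([2.0398344094820478, 1.652021665079797]) @ [[0.55, 0.67, -0.5], [0.83, -0.52, 0.22]]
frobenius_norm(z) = 2.62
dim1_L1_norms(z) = [2.8, 3.45]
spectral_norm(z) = 2.04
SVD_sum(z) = [[-0.25, -0.31, 0.23], [1.09, 1.33, -0.99]] + [[1.33, -0.83, 0.35], [0.31, -0.19, 0.08]]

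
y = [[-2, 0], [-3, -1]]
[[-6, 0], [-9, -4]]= y @ [[3, 0], [0, 4]]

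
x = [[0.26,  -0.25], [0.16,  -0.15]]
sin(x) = [[0.26, -0.25], [0.16, -0.15]]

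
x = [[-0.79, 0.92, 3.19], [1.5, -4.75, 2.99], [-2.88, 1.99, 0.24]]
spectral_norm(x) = 6.33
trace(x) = -5.30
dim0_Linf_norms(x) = [2.88, 4.75, 3.19]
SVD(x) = [[0.06, -0.84, -0.54], [0.91, -0.19, 0.38], [-0.42, -0.51, 0.75]] @ diag([6.325297028979475, 3.940224213805891, 1.475313742944591]) @ [[0.4, -0.8, 0.44], [0.47, -0.23, -0.85], [-0.79, -0.55, -0.29]]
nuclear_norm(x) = 11.74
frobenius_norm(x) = 7.60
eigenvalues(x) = [(-5.68+0j), (0.19+2.54j), (0.19-2.54j)]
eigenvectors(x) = [[(-0.02+0j), (-0.73+0j), -0.73-0.00j], [(-0.95+0j), -0.37-0.14j, (-0.37+0.14j)], [(0.31+0j), -0.12-0.54j, -0.12+0.54j]]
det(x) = -36.77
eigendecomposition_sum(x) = [[0.06-0.00j, -0.12+0.00j, (0.03+0j)],[(2.43-0j), (-5.3+0j), 1.37+0.00j],[-0.79+0.00j, (1.72-0j), -0.44-0.00j]] + [[-0.42+1.32j, (0.52-0.07j), 1.58-0.11j], [(-0.46+0.58j), 0.27+0.07j, (0.81+0.25j)], [-1.05-0.10j, 0.14+0.38j, 0.34+1.15j]] + [[(-0.42-1.32j), (0.52+0.07j), 1.58+0.11j], [(-0.46-0.58j), (0.27-0.07j), (0.81-0.25j)], [(-1.05+0.1j), 0.14-0.38j, 0.34-1.15j]]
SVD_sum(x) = [[0.14, -0.28, 0.16], [2.28, -4.61, 2.53], [-1.05, 2.13, -1.16]] + [[-1.56, 0.76, 2.8],[-0.35, 0.17, 0.62],[-0.96, 0.47, 1.72]] + [[0.63, 0.44, 0.23], [-0.44, -0.31, -0.16], [-0.87, -0.60, -0.32]]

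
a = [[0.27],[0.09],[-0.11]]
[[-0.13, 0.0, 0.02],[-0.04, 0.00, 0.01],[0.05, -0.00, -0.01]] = a @ [[-0.48, 0.01, 0.09]]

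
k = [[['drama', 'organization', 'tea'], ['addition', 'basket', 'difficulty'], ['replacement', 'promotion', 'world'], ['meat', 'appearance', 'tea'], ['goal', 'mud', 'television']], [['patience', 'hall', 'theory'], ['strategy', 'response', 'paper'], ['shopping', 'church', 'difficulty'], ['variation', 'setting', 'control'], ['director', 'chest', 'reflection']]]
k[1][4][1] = 'chest'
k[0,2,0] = 'replacement'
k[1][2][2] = 'difficulty'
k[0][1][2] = 'difficulty'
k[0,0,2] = 'tea'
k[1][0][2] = 'theory'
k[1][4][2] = 'reflection'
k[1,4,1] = 'chest'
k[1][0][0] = 'patience'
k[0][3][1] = 'appearance'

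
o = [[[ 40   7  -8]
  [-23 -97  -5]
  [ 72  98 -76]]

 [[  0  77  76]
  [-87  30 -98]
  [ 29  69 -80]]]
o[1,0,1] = 77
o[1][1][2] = -98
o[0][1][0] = -23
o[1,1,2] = -98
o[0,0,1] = 7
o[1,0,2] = 76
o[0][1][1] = -97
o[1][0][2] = 76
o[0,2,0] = 72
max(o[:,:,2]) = 76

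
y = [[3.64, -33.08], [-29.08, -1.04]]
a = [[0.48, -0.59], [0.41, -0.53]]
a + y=[[4.12, -33.67], [-28.67, -1.57]]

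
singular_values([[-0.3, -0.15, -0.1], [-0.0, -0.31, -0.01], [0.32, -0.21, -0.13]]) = [0.46, 0.4, 0.11]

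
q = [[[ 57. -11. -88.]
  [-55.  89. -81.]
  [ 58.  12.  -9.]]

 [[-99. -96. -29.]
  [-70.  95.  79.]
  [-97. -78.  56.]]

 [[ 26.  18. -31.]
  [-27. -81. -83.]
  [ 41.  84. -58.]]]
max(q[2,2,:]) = 84.0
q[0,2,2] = -9.0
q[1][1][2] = 79.0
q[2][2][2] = -58.0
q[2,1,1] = -81.0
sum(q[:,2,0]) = 2.0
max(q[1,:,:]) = 95.0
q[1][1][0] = -70.0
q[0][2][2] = -9.0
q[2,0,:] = [26.0, 18.0, -31.0]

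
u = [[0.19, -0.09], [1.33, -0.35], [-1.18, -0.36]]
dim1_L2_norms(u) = [0.21, 1.38, 1.23]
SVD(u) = [[-0.11, -0.17], [-0.75, -0.64], [0.66, -0.75]] @ diag([1.7884454096429272, 0.508982334395942]) @ [[-1.0, 0.02], [0.02, 1.0]]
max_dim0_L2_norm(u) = 1.79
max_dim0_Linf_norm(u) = 1.33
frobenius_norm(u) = 1.86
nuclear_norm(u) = 2.30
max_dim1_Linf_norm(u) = 1.33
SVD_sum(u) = [[0.19, -0.00], [1.34, -0.03], [-1.17, 0.02]] + [[-0.00, -0.09], [-0.01, -0.32], [-0.01, -0.38]]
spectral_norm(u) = 1.79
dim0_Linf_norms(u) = [1.33, 0.36]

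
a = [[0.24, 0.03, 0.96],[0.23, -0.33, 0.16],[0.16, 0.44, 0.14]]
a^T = [[0.24, 0.23, 0.16], [0.03, -0.33, 0.44], [0.96, 0.16, 0.14]]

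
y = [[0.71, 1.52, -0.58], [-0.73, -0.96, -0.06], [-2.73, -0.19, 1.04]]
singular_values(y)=[3.25, 1.55, 0.42]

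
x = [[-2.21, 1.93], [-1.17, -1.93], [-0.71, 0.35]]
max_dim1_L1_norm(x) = 4.14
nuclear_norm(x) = 5.28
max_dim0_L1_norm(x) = 4.21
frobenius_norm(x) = 3.79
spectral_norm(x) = 3.08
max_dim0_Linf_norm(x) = 2.21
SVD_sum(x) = [[-1.86,2.22], [0.47,-0.56], [-0.46,0.56]] + [[-0.35, -0.29], [-1.64, -1.37], [-0.25, -0.21]]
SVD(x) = [[0.94, 0.21], [-0.24, 0.97], [0.24, 0.15]] @ diag([3.0752122543734126, 2.2073671173032348]) @ [[-0.64, 0.77], [-0.77, -0.64]]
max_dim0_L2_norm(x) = 2.75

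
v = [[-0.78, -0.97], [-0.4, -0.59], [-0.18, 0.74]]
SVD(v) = [[-0.81, 0.36],[-0.47, 0.1],[0.36, 0.93]] @ diag([1.5238400977620499, 0.5615259178813975]) @ [[0.49, 0.87],[-0.87, 0.49]]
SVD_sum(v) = [[-0.60, -1.07], [-0.35, -0.62], [0.27, 0.48]] + [[-0.18, 0.10], [-0.05, 0.03], [-0.45, 0.26]]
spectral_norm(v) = 1.52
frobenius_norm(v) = 1.62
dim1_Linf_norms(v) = [0.97, 0.59, 0.74]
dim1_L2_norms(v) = [1.24, 0.71, 0.76]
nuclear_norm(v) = 2.09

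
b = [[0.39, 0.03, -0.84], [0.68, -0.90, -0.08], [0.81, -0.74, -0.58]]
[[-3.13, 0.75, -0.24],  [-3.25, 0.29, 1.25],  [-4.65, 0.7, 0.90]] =b @ [[-0.81, 2.03, -2.31],[2.69, 1.20, -3.05],[3.45, 0.09, -0.89]]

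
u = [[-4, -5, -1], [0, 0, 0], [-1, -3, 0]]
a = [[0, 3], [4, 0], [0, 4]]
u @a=[[-20, -16], [0, 0], [-12, -3]]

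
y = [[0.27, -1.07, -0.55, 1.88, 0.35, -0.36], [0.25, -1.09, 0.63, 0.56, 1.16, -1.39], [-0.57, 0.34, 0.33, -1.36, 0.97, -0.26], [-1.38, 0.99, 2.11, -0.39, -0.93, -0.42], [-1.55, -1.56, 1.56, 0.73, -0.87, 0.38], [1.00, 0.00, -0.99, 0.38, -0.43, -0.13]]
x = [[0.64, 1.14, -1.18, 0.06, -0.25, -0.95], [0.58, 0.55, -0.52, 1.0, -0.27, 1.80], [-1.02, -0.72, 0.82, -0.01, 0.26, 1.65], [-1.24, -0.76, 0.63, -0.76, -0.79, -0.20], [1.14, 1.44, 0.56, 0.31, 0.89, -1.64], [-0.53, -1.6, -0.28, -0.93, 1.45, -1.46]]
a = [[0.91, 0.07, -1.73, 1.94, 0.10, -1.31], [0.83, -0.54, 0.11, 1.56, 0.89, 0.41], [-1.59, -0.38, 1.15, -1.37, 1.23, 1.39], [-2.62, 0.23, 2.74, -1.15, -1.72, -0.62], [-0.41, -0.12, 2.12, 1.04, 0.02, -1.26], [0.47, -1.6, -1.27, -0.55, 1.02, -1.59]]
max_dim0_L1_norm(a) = 9.12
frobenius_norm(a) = 7.60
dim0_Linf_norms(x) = [1.24, 1.6, 1.18, 1.0, 1.45, 1.8]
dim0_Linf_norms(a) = [2.62, 1.6, 2.74, 1.94, 1.72, 1.59]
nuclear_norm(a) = 15.53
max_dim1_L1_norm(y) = 6.65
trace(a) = -1.20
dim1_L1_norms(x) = [4.22, 4.72, 4.48, 4.38, 5.98, 6.25]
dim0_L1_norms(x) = [5.15, 6.21, 3.99, 3.07, 3.91, 7.7]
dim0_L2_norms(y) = [2.4, 2.42, 2.95, 2.55, 2.05, 1.57]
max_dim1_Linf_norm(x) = 1.8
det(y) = 6.64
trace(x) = 0.68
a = y + x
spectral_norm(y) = 3.87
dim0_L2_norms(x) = [2.21, 2.71, 1.77, 1.59, 1.93, 3.42]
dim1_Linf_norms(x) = [1.18, 1.8, 1.65, 1.24, 1.64, 1.6]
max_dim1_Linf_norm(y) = 2.11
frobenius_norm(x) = 5.77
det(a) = -58.20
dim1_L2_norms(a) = [3.05, 2.09, 3.05, 4.37, 2.71, 2.87]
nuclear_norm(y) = 11.77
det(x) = -1.12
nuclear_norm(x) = 11.29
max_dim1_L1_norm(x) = 6.25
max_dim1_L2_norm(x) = 2.83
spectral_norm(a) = 5.73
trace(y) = -1.88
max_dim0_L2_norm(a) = 4.24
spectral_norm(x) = 3.84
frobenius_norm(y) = 5.79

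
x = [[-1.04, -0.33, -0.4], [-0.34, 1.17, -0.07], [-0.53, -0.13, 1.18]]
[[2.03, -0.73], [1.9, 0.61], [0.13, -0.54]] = x @ [[-2.01, 0.54], [1.00, 0.67], [-0.68, -0.14]]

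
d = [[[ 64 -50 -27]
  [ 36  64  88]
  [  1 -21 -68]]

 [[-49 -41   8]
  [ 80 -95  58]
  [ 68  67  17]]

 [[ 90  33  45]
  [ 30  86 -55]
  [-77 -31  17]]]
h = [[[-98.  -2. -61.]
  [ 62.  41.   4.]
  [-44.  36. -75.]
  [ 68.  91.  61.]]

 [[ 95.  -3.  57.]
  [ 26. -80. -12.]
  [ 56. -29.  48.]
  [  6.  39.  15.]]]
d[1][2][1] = 67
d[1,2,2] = 17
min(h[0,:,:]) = -98.0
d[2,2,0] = -77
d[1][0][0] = -49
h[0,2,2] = -75.0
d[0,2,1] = -21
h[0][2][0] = -44.0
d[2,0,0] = 90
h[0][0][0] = -98.0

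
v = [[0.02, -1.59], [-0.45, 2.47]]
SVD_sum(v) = [[0.21,  -1.56], [-0.33,  2.49]] + [[-0.19, -0.03], [-0.12, -0.02]]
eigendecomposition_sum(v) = [[-0.22, -0.13], [-0.04, -0.02]] + [[0.24, -1.46], [-0.41, 2.49]]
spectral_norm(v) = 2.96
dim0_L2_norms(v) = [0.45, 2.94]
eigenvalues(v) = [-0.24, 2.73]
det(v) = -0.67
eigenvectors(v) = [[-0.99, 0.51], [-0.16, -0.86]]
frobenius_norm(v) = 2.97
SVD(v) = [[0.53, -0.85], [-0.85, -0.53]] @ diag([2.963338291076808, 0.22478027635446066]) @ [[0.13, -0.99], [0.99, 0.13]]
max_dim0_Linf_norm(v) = 2.47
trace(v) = 2.49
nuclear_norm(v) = 3.19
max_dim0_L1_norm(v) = 4.06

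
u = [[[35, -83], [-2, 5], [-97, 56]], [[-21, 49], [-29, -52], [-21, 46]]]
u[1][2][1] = 46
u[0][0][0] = 35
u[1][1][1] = -52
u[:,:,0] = [[35, -2, -97], [-21, -29, -21]]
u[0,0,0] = 35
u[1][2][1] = 46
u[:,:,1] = [[-83, 5, 56], [49, -52, 46]]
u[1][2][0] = -21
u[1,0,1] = 49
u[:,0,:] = [[35, -83], [-21, 49]]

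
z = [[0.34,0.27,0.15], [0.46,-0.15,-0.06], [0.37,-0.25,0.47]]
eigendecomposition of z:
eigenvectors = [[0.39, -0.58, -0.49],[-0.83, -0.27, -0.49],[-0.41, -0.76, 0.72]]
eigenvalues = [-0.39, 0.66, 0.39]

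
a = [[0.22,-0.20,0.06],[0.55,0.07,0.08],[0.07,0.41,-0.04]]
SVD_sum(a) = [[0.2, 0.03, 0.03], [0.55, 0.07, 0.08], [0.11, 0.01, 0.02]] + [[0.02, -0.23, 0.03], [0.00, -0.00, 0.00], [-0.04, 0.40, -0.06]] + [[0.00, -0.0, -0.00], [-0.00, 0.0, 0.00], [0.00, -0.00, -0.0]]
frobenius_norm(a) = 0.76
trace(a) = 0.25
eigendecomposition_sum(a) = [[0.11+0.17j, (-0.1+0.02j), 0.03+0.03j],[(0.28-0.19j), 0.03+0.16j, 0.04-0.05j],[0.04-0.46j, 0.20+0.11j, (-0.02-0.09j)]] + [[0.11-0.17j, (-0.1-0.02j), 0.03-0.03j], [(0.28+0.19j), (0.03-0.16j), 0.04+0.05j], [0.04+0.46j, 0.20-0.11j, (-0.02+0.09j)]] + [[-0j, -0.00+0.00j, 0.00-0.00j], [(-0+0j), -0j, (-0+0j)], [(-0+0j), -0j, -0.00+0.00j]]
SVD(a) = [[-0.33, 0.50, 0.8], [-0.93, 0.00, -0.38], [-0.19, -0.87, 0.46]] @ diag([0.6055456486464847, 0.46229243525939234, 0.0004143757336052694]) @ [[-0.98, -0.13, -0.14], [0.11, -0.98, 0.14], [0.16, -0.12, -0.98]]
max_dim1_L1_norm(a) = 0.7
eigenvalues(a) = [(0.13+0.25j), (0.13-0.25j), (-0+0j)]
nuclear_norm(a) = 1.07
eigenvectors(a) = [[(0.27-0.2j), (0.27+0.2j), (-0.16+0j)],  [(-0.35-0.43j), (-0.35+0.43j), 0.12+0.00j],  [(-0.76+0j), (-0.76-0j), (0.98+0j)]]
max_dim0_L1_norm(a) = 0.84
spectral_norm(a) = 0.61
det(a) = -0.00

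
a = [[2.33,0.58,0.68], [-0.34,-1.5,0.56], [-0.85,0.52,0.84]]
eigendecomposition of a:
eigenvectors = [[(0.55+0.41j), 0.55-0.41j, 0.10+0.00j], [(-0.19-0.01j), (-0.19+0.01j), (-0.97+0j)], [-0.70+0.00j, (-0.7-0j), 0.24+0.00j]]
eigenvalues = [(1.64+0.51j), (1.64-0.51j), (-1.6+0j)]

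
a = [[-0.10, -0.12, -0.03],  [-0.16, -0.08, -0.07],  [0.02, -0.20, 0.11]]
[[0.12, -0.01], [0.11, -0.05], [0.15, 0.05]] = a @ [[-0.30, 0.77],[-0.75, -0.45],[0.01, -0.49]]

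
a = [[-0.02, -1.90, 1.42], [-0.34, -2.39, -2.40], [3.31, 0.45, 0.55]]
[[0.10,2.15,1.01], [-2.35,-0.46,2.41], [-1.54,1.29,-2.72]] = a @ [[-0.63, 0.35, -0.69], [0.43, -0.59, -0.69], [0.64, 0.73, -0.22]]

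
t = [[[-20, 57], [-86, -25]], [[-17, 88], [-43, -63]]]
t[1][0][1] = 88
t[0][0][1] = 57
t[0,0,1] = 57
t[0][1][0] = -86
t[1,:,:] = [[-17, 88], [-43, -63]]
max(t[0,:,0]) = -20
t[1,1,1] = -63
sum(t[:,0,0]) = -37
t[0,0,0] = -20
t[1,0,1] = 88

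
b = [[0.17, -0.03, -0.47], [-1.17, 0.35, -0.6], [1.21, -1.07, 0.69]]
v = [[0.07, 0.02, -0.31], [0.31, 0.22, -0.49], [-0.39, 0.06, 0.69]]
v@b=[[-0.39, 0.34, -0.26],[-0.8, 0.59, -0.62],[0.70, -0.71, 0.62]]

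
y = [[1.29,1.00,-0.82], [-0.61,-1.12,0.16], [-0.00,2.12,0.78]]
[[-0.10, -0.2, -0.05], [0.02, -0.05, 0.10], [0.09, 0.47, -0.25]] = y @ [[0.02, -0.17, 0.23],[-0.01, 0.16, -0.19],[0.14, 0.17, 0.19]]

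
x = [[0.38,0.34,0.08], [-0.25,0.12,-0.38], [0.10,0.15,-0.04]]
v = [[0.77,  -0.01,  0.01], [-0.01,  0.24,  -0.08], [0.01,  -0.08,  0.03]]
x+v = [[1.15,  0.33,  0.09], [-0.26,  0.36,  -0.46], [0.11,  0.07,  -0.01]]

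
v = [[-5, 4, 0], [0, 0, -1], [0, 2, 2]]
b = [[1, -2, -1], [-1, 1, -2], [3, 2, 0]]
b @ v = [[-5, 2, 0], [5, -8, -5], [-15, 12, -2]]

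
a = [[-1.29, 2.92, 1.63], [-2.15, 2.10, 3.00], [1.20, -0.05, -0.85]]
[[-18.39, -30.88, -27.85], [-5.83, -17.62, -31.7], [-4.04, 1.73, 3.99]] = a@[[-1.64, 5.19, -2.77],[-8.67, -11.62, -6.16],[2.95, 5.98, -8.24]]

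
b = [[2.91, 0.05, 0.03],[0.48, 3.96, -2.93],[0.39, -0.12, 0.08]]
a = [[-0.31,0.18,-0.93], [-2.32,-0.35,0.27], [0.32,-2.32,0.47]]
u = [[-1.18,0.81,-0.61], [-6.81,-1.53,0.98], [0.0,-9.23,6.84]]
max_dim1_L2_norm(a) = 2.39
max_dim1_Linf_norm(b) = 3.96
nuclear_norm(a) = 5.67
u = a @ b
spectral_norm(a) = 2.44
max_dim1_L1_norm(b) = 7.37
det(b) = -0.21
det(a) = -5.04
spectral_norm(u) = 11.73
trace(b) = 6.95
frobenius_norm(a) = 3.50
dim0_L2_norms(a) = [2.36, 2.35, 1.08]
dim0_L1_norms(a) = [2.95, 2.85, 1.67]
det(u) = 1.06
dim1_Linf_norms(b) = [2.91, 3.96, 0.39]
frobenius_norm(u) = 13.57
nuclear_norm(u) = 18.56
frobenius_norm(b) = 5.76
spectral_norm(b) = 4.96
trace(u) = 4.13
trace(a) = -0.19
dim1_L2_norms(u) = [1.56, 7.05, 11.49]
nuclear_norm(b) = 7.89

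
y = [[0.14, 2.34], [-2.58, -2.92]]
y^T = [[0.14, -2.58], [2.34, -2.92]]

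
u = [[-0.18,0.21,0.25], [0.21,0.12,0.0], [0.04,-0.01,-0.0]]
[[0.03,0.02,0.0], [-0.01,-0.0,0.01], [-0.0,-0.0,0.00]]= u @ [[-0.05, -0.02, 0.04], [0.02, 0.00, 0.02], [0.07, 0.07, 0.03]]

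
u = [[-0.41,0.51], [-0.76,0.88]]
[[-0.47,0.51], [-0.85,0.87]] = u @ [[0.70, 0.3], [-0.36, 1.25]]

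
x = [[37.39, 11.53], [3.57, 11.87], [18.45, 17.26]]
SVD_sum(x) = [[34.48, 17.32], [7.61, 3.82], [21.66, 10.87]] + [[2.91, -5.79], [-4.04, 8.05], [-3.21, 6.39]]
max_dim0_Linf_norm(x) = 37.39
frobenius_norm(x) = 48.20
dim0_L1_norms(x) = [59.41, 40.66]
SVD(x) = [[-0.83, 0.49], [-0.18, -0.68], [-0.52, -0.54]] @ diag([46.35543319641263, 13.193889236041237]) @ [[-0.89,  -0.45], [0.45,  -0.89]]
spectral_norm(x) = 46.36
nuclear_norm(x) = 59.55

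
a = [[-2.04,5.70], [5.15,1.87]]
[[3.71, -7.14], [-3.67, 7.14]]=a @[[-0.84,1.63], [0.35,-0.67]]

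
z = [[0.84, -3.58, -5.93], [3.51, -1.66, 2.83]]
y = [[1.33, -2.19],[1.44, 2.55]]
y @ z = [[-6.57, -1.13, -14.08], [10.16, -9.39, -1.32]]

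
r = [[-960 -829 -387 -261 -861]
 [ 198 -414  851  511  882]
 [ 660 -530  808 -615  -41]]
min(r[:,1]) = -829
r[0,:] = [-960, -829, -387, -261, -861]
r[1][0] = 198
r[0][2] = -387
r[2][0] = 660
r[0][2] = -387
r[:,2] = [-387, 851, 808]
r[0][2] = -387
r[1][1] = -414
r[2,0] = 660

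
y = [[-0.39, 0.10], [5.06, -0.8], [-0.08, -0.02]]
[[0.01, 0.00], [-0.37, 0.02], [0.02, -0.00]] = y@[[-0.13, 0.01], [-0.36, 0.04]]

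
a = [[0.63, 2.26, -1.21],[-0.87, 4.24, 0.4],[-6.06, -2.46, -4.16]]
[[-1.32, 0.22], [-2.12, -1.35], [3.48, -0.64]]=a@[[-0.29, 0.42], [-0.55, -0.2], [-0.09, -0.34]]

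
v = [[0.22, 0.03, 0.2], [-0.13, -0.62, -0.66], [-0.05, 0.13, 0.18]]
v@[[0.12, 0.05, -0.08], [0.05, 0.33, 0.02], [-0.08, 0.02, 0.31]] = [[0.01, 0.02, 0.04],[0.01, -0.22, -0.21],[-0.01, 0.04, 0.06]]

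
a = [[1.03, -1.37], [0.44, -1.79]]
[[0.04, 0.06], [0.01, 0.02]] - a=[[-0.99, 1.43], [-0.43, 1.81]]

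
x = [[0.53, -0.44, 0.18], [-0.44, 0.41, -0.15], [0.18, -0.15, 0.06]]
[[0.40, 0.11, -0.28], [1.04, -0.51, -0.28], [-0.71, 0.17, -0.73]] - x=[[-0.13, 0.55, -0.46], [1.48, -0.92, -0.13], [-0.89, 0.32, -0.79]]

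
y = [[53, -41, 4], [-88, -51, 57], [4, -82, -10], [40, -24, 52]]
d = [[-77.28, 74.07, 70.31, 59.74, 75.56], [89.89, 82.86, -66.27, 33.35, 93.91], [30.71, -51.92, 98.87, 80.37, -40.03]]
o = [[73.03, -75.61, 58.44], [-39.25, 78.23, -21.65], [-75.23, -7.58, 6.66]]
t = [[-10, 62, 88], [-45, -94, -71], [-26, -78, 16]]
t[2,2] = 16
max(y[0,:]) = 53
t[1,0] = -45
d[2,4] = -40.03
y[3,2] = 52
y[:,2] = [4, 57, -10, 52]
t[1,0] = -45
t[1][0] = -45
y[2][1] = -82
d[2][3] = 80.37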